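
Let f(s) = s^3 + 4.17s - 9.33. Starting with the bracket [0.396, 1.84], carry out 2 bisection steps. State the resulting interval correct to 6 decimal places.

f(0.396000) = -7.616581, f(1.840000) = 4.572304 (opposite signs)
step 1: m = 1.118000, f(m) = -3.270525 < 0 → root in [1.118000, 1.840000]
step 2: m = 1.479000, f(m) = 0.072655 > 0 → root in [1.118000, 1.479000]

[1.118000, 1.479000]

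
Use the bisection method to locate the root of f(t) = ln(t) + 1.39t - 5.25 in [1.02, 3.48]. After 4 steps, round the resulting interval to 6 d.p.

f(1.020000) = -3.812397, f(3.480000) = 0.834232 (opposite signs)
step 1: m = 2.250000, f(m) = -1.311570 < 0 → root in [2.250000, 3.480000]
step 2: m = 2.865000, f(m) = -0.215082 < 0 → root in [2.865000, 3.480000]
step 3: m = 3.172500, f(m) = 0.314295 > 0 → root in [2.865000, 3.172500]
step 4: m = 3.018750, f(m) = 0.050905 > 0 → root in [2.865000, 3.018750]

[2.865000, 3.018750]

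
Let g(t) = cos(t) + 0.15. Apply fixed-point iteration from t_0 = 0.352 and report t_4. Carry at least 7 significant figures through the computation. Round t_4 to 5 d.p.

t_1 = g(0.352000) = 1.088685
t_2 = g(1.088685) = 0.613651
t_3 = g(0.613651) = 0.967551
t_4 = g(0.967551) = 0.717318

0.71732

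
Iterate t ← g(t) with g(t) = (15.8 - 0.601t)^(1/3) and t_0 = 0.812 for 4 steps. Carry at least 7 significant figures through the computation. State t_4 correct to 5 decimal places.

t_1 = g(0.812000) = 2.483193
t_2 = g(2.483193) = 2.427666
t_3 = g(2.427666) = 2.429552
t_4 = g(2.429552) = 2.429488

2.42949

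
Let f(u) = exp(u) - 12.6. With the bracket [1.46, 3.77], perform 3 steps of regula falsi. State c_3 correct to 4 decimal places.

2.3787

f(1.460000) = -8.294040, f(3.770000) = 30.780065
step 1: c = 1.950331, f(c) = -5.568988 < 0 → new bracket [1.950331, 3.770000]
step 2: c = 2.229120, f(c) = -3.308317 < 0 → new bracket [2.229120, 3.770000]
step 3: c = 2.378664, f(c) = -1.809524 < 0 → new bracket [2.378664, 3.770000]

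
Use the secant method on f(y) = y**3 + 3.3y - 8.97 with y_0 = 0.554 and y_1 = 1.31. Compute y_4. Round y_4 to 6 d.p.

Secant update: y_(k+1) = y_k − f(y_k)·(y_k − y_(k-1))/(f(y_k) − f(y_(k-1))).
f(y_0) = -6.971769, f(y_1) = -2.398909
y_2 = 1.310000 - (-2.398909)·(1.310000 - 0.554000)/(-2.398909 - (-6.971769)) = 1.706595; f(y_2) = 1.632169
y_3 = 1.706595 - (1.632169)·(1.706595 - 1.310000)/(1.632169 - (-2.398909)) = 1.546015; f(y_3) = -0.172920
y_4 = 1.546015 - (-0.172920)·(1.546015 - 1.706595)/(-0.172920 - (1.632169)) = 1.561398; f(y_4) = -0.010752

1.561398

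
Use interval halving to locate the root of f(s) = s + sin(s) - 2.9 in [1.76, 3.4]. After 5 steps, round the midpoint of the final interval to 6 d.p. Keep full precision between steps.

f(1.760000) = -0.157846, f(3.400000) = 0.244459 (opposite signs)
step 1: m = 2.580000, f(m) = 0.212535 > 0 → root in [1.760000, 2.580000]
step 2: m = 2.170000, f(m) = 0.095785 > 0 → root in [1.760000, 2.170000]
step 3: m = 1.965000, f(m) = -0.011697 < 0 → root in [1.965000, 2.170000]
step 4: m = 2.067500, f(m) = 0.046658 > 0 → root in [1.965000, 2.067500]
step 5: m = 2.016250, f(m) = 0.018665 > 0 → root in [1.965000, 2.016250]
Midpoint of [1.965000, 2.016250] = 1.990625

1.990625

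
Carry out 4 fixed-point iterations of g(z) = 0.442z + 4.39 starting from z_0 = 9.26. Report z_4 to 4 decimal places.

7.9205

z_1 = g(9.260000) = 8.482920
z_2 = g(8.482920) = 8.139451
z_3 = g(8.139451) = 7.987637
z_4 = g(7.987637) = 7.920536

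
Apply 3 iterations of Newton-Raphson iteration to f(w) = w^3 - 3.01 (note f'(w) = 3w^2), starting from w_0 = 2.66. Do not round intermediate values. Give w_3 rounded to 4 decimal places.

w_0 = 2.660000: f = 15.811096, f' = 21.226800 → w_1 = 2.660000 - (15.811096)/(21.226800) = 1.915135
w_1 = 1.915135: f = 4.014223, f' = 11.003229 → w_2 = 1.915135 - (4.014223)/(11.003229) = 1.550313
w_2 = 1.550313: f = 0.716131, f' = 7.210410 → w_3 = 1.550313 - (0.716131)/(7.210410) = 1.450994

1.4510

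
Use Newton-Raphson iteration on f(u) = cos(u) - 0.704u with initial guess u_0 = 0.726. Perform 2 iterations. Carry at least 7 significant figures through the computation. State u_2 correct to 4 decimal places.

f'(u) = -sin(u) - 0.704
u_0 = 0.726000: f = 0.236732, f' = -1.367884 → u_1 = 0.726000 - (0.236732)/(-1.367884) = 0.899064
u_1 = 0.899064: f = -0.010599, f' = -1.486745 → u_2 = 0.899064 - (-0.010599)/(-1.486745) = 0.891936

0.8919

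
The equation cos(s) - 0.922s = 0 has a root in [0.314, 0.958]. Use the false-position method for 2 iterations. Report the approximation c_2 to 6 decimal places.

0.774126

f(0.314000) = 0.661598, f(0.958000) = -0.308119
step 1: c = 0.753375, f(c) = 0.034773 > 0 → new bracket [0.753375, 0.958000]
step 2: c = 0.774126, f(c) = 0.001288 > 0 → new bracket [0.774126, 0.958000]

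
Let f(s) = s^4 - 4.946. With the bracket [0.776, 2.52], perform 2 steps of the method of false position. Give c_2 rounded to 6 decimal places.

False-position update: c = (a·f(b) − b·f(a))/(f(b) − f(a)); replace the endpoint whose sign matches f(c).
f(0.776000) = -4.583384, f(2.520000) = 35.381580
step 1: c = 0.976011, f(c) = -4.038559 < 0 → new bracket [0.976011, 2.520000]
step 2: c = 1.134191, f(c) = -3.291202 < 0 → new bracket [1.134191, 2.520000]

1.134191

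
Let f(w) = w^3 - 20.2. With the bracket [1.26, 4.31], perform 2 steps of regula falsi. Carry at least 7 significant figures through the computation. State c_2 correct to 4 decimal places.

2.3762

f(1.260000) = -18.199624, f(4.310000) = 59.862991
step 1: c = 1.971081, f(c) = -12.542033 < 0 → new bracket [1.971081, 4.310000]
step 2: c = 2.376230, f(c) = -6.782695 < 0 → new bracket [2.376230, 4.310000]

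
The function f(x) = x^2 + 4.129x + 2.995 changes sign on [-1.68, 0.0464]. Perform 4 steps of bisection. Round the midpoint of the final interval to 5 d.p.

f(-1.680000) = -1.119320, f(0.046400) = 3.188739 (opposite signs)
step 1: m = -0.816800, f(m) = 0.289595 > 0 → root in [-1.680000, -0.816800]
step 2: m = -1.248400, f(m) = -0.601141 < 0 → root in [-1.248400, -0.816800]
step 3: m = -1.032600, f(m) = -0.202343 < 0 → root in [-1.032600, -0.816800]
step 4: m = -0.924700, f(m) = 0.031984 > 0 → root in [-1.032600, -0.924700]
Midpoint of [-1.032600, -0.924700] = -0.978650

-0.97865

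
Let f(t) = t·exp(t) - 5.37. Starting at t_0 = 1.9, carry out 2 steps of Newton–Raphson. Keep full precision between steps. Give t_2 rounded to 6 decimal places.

Newton update: t ← t − f(t)/f'(t).
f'(t) = (t + 1)·exp(t)
t_0 = 1.900000: f = 7.333199, f' = 19.389094 → t_1 = 1.900000 - (7.333199)/(19.389094) = 1.521787
t_1 = 1.521787: f = 1.600403, f' = 11.550808 → t_2 = 1.521787 - (1.600403)/(11.550808) = 1.383234

1.383234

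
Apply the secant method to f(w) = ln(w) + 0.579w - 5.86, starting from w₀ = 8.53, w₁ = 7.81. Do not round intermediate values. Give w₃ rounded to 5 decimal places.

f(w_0) = 1.222459, f(w_1) = 0.717395
w_2 = 7.810000 - (0.717395)·(7.810000 - 8.530000)/(0.717395 - (1.222459)) = 6.787310; f(w_2) = -0.015093
w_3 = 6.787310 - (-0.015093)·(6.787310 - 7.810000)/(-0.015093 - (0.717395)) = 6.808382; f(w_3) = 0.000208

6.80838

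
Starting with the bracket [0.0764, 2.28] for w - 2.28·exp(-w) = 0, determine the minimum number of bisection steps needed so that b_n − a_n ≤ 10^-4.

Initial width b − a = 2.28 − 0.0764 = 2.203600.
After n steps the width is (b−a)/2^n; need (b−a)/2^n ≤ 10^-4.
So n ≥ log₂(2.203600/10^-4) = log₂(22036.0000) ≈ 14.4276.
Hence n = 15.

15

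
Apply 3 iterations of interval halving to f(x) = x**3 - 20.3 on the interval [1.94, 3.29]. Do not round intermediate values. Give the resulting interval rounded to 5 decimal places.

f(1.940000) = -12.998616, f(3.290000) = 15.311289 (opposite signs)
step 1: m = 2.615000, f(m) = -2.418042 < 0 → root in [2.615000, 3.290000]
step 2: m = 2.952500, f(m) = 5.437699 > 0 → root in [2.615000, 2.952500]
step 3: m = 2.783750, f(m) = 1.272014 > 0 → root in [2.615000, 2.783750]

[2.61500, 2.78375]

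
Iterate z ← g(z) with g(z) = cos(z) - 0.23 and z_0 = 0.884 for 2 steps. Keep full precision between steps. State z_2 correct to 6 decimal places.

z_1 = g(0.884000) = 0.404063
z_2 = g(0.404063) = 0.689471

0.689471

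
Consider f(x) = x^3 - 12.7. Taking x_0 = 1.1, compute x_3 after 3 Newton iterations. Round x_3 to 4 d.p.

2.4912

f'(x) = 3x^2
x_0 = 1.100000: f = -11.369000, f' = 3.630000 → x_1 = 1.100000 - (-11.369000)/(3.630000) = 4.231956
x_1 = 4.231956: f = 63.092007, f' = 53.728353 → x_2 = 4.231956 - (63.092007)/(53.728353) = 3.057678
x_2 = 3.057678: f = 15.887445, f' = 28.048188 → x_3 = 3.057678 - (15.887445)/(28.048188) = 2.491244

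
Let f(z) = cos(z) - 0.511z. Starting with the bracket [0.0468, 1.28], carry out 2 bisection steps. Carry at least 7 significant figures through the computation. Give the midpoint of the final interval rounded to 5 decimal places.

f(0.046800) = 0.974990, f(1.280000) = -0.367365 (opposite signs)
step 1: m = 0.663400, f(m) = 0.448906 > 0 → root in [0.663400, 1.280000]
step 2: m = 0.971700, f(m) = 0.067358 > 0 → root in [0.971700, 1.280000]
Midpoint of [0.971700, 1.280000] = 1.125850

1.12585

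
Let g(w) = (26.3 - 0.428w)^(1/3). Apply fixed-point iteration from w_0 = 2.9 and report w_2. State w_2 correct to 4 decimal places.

w_1 = g(2.900000) = 2.926308
w_2 = g(2.926308) = 2.925870

2.9259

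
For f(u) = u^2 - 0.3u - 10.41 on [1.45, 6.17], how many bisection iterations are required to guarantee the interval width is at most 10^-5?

19

Initial width b − a = 6.17 − 1.45 = 4.720000.
After n steps the width is (b−a)/2^n; need (b−a)/2^n ≤ 10^-5.
So n ≥ log₂(4.720000/10^-5) = log₂(472000.0000) ≈ 18.8484.
Hence n = 19.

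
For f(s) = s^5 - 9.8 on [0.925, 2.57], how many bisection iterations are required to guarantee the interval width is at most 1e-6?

Initial width b − a = 2.57 − 0.925 = 1.645000.
After n steps the width is (b−a)/2^n; need (b−a)/2^n ≤ 1e-6.
So n ≥ log₂(1.645000/1e-6) = log₂(1645000.0000) ≈ 20.6497.
Hence n = 21.

21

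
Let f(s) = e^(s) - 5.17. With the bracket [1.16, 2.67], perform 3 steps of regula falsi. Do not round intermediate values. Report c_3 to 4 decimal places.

1.6019

f(1.160000) = -1.980067, f(2.670000) = 9.269969
step 1: c = 1.425768, f(c) = -1.008947 < 0 → new bracket [1.425768, 2.670000]
step 2: c = 1.547898, f(c) = -0.468422 < 0 → new bracket [1.547898, 2.670000]
step 3: c = 1.601872, f(c) = -0.207687 < 0 → new bracket [1.601872, 2.670000]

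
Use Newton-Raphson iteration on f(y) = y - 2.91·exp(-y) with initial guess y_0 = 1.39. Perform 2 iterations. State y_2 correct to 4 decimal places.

f'(y) = 1 + 2.91·exp(-y)
y_0 = 1.390000: f = 0.665191, f' = 1.724809 → y_1 = 1.390000 - (0.665191)/(1.724809) = 1.004339
y_1 = 1.004339: f = -0.061554, f' = 2.065894 → y_2 = 1.004339 - (-0.061554)/(2.065894) = 1.034135

1.0341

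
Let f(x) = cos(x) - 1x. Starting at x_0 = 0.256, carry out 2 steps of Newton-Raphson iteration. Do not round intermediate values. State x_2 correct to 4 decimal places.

f'(x) = -sin(x) - 1
x_0 = 0.256000: f = 0.711411, f' = -1.253213 → x_1 = 0.256000 - (0.711411)/(-1.253213) = 0.823669
x_1 = 0.823669: f = -0.144136, f' = -1.733644 → x_2 = 0.823669 - (-0.144136)/(-1.733644) = 0.740529

0.7405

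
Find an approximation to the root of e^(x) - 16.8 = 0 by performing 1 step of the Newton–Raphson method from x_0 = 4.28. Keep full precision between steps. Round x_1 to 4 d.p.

3.5126

Newton update: x ← x − f(x)/f'(x).
f'(x) = e^(x)
x_0 = 4.280000: f = 55.440440, f' = 72.240440 → x_1 = 4.280000 - (55.440440)/(72.240440) = 3.512557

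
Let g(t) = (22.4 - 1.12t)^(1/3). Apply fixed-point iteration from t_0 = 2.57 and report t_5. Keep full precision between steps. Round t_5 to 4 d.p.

2.6866

t_1 = g(2.570000) = 2.692600
t_2 = g(2.692600) = 2.686272
t_3 = g(2.686272) = 2.686599
t_4 = g(2.686599) = 2.686582
t_5 = g(2.686582) = 2.686583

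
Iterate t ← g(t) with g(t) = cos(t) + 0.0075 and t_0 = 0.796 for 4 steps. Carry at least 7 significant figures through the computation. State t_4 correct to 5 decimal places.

t_1 = g(0.796000) = 0.707071
t_2 = g(0.707071) = 0.767768
t_3 = g(0.767768) = 0.726963
t_4 = g(0.726963) = 0.754697

0.75470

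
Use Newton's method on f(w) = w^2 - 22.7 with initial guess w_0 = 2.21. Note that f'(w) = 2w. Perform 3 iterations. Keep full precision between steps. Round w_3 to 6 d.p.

4.767538

w_0 = 2.210000: f = -17.815900, f' = 4.420000 → w_1 = 2.210000 - (-17.815900)/(4.420000) = 6.240747
w_1 = 6.240747: f = 16.246918, f' = 12.481493 → w_2 = 6.240747 - (16.246918)/(12.481493) = 4.939066
w_2 = 4.939066: f = 1.694373, f' = 9.878132 → w_3 = 4.939066 - (1.694373)/(9.878132) = 4.767538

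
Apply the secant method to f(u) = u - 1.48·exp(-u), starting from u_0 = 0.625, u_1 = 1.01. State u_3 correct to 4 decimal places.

0.7199

f(u_0) = -0.167187, f(u_1) = 0.470956
u_2 = 1.010000 - (0.470956)·(1.010000 - 0.625000)/(0.470956 - (-0.167187)) = 0.725866; f(u_2) = 0.009686
u_3 = 0.725866 - (0.009686)·(0.725866 - 1.010000)/(0.009686 - (0.470956)) = 0.719900; f(u_3) = -0.000566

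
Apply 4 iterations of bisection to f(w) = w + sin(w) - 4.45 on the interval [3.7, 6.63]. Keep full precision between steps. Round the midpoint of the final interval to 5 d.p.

5.25656

f(3.700000) = -1.279836, f(6.630000) = 2.519904 (opposite signs)
step 1: m = 5.165000, f(m) = -0.184308 < 0 → root in [5.165000, 6.630000]
step 2: m = 5.897500, f(m) = 1.071306 > 0 → root in [5.165000, 5.897500]
step 3: m = 5.531250, f(m) = 0.398196 > 0 → root in [5.165000, 5.531250]
step 4: m = 5.348125, f(m) = 0.093490 > 0 → root in [5.165000, 5.348125]
Midpoint of [5.165000, 5.348125] = 5.256562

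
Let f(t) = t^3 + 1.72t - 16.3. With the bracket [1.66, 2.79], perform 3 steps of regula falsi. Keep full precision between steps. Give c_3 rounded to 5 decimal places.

False-position update: c = (a·f(b) − b·f(a))/(f(b) − f(a)); replace the endpoint whose sign matches f(c).
f(1.660000) = -8.870504, f(2.790000) = 10.216439
step 1: c = 2.185158, f(c) = -2.107576 < 0 → new bracket [2.185158, 2.790000]
step 2: c = 2.288595, f(c) = -0.376723 < 0 → new bracket [2.288595, 2.790000]
step 3: c = 2.306426, f(c) = -0.063680 < 0 → new bracket [2.306426, 2.790000]

2.30643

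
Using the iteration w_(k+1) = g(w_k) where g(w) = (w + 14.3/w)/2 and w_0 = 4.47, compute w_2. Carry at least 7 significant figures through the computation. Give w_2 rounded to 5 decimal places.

3.78190

w_1 = g(4.470000) = 3.834553
w_2 = g(3.834553) = 3.781901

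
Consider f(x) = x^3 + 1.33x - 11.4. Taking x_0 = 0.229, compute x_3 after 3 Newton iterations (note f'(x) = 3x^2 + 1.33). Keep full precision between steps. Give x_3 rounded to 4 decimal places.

x_0 = 0.229000: f = -11.083421, f' = 1.487323 → x_1 = 0.229000 - (-11.083421)/(1.487323) = 7.680926
x_1 = 7.680926: f = 451.964346, f' = 178.319875 → x_2 = 7.680926 - (451.964346)/(178.319875) = 5.146355
x_2 = 5.146355: f = 131.745730, f' = 80.784918 → x_3 = 5.146355 - (131.745730)/(80.784918) = 3.515534

3.5155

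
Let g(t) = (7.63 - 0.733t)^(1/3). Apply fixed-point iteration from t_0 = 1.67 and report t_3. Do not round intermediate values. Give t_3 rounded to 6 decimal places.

t_1 = g(1.670000) = 1.857205
t_2 = g(1.857205) = 1.843848
t_3 = g(1.843848) = 1.844807

1.844807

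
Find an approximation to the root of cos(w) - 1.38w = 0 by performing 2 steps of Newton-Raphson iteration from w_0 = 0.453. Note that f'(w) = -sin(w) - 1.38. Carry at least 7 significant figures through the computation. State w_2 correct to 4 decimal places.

0.5986

Newton update: w ← w − f(w)/f'(w).
w_0 = 0.453000: f = 0.273998, f' = -1.817665 → w_1 = 0.453000 - (0.273998)/(-1.817665) = 0.603742
w_1 = 0.603742: f = -0.009947, f' = -1.947727 → w_2 = 0.603742 - (-0.009947)/(-1.947727) = 0.598635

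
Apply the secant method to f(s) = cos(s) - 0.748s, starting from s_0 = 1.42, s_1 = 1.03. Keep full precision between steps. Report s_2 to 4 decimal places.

f(s_0) = -0.911935, f(s_1) = -0.255621
s_2 = 1.030000 - (-0.255621)·(1.030000 - 1.420000)/(-0.255621 - (-0.911935)) = 0.878103; f(s_2) = -0.018208

0.8781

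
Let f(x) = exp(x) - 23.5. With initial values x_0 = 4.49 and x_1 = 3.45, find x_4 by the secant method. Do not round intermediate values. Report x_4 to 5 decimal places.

Secant update: x_(k+1) = x_k − f(x_k)·(x_k − x_(k-1))/(f(x_k) − f(x_(k-1))).
f(x_0) = 65.621446, f(x_1) = 8.000392
x_2 = 3.450000 - (8.000392)·(3.450000 - 4.490000)/(8.000392 - (65.621446)) = 3.305601; f(x_2) = 3.764930
x_3 = 3.305601 - (3.764930)·(3.305601 - 3.450000)/(3.764930 - (8.000392)) = 3.177244; f(x_3) = 0.480579
x_4 = 3.177244 - (0.480579)·(3.177244 - 3.305601)/(0.480579 - (3.764930)) = 3.158463; f(x_4) = 0.034386

3.15846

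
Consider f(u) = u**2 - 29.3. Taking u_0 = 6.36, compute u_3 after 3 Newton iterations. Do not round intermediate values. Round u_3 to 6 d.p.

Newton update: u ← u − f(u)/f'(u).
f'(u) = 2u
u_0 = 6.360000: f = 11.149600, f' = 12.720000 → u_1 = 6.360000 - (11.149600)/(12.720000) = 5.483459
u_1 = 5.483459: f = 0.768324, f' = 10.966918 → u_2 = 5.483459 - (0.768324)/(10.966918) = 5.413401
u_2 = 5.413401: f = 0.004908, f' = 10.826802 → u_3 = 5.413401 - (0.004908)/(10.826802) = 5.412947

5.412947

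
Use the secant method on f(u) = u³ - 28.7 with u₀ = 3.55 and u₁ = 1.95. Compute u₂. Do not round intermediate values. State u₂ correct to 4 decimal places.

Secant update: u_(k+1) = u_k − f(u_k)·(u_k − u_(k-1))/(f(u_k) − f(u_(k-1))).
f(u_0) = 16.038875, f(u_1) = -21.285125
u_2 = 1.950000 - (-21.285125)·(1.950000 - 3.550000)/(-21.285125 - (16.038875)) = 2.862448; f(u_2) = -5.246228

2.8624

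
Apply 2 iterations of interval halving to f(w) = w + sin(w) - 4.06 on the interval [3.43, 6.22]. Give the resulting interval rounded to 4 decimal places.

[4.8250, 5.5225]

f(3.430000) = -0.914426, f(6.220000) = 2.096857 (opposite signs)
step 1: m = 4.825000, f(m) = -0.228666 < 0 → root in [4.825000, 6.220000]
step 2: m = 5.522500, f(m) = 0.773082 > 0 → root in [4.825000, 5.522500]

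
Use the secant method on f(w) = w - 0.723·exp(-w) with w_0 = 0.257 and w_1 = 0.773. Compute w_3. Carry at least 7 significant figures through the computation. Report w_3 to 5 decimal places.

f(w_0) = -0.302145, f(w_1) = 0.439244
w_2 = 0.773000 - (0.439244)·(0.773000 - 0.257000)/(0.439244 - (-0.302145)) = 0.467290; f(w_2) = 0.014187
w_3 = 0.467290 - (0.014187)·(0.467290 - 0.773000)/(0.014187 - (0.439244)) = 0.457086; f(w_3) = -0.000664

0.45709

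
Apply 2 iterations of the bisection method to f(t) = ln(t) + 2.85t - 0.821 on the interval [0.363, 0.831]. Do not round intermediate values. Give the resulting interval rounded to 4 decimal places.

[0.4800, 0.5970]

f(0.363000) = -0.799802, f(0.831000) = 1.362225 (opposite signs)
step 1: m = 0.597000, f(m) = 0.364612 > 0 → root in [0.363000, 0.597000]
step 2: m = 0.480000, f(m) = -0.186969 < 0 → root in [0.480000, 0.597000]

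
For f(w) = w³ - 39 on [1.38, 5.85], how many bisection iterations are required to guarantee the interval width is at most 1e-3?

Initial width b − a = 5.85 − 1.38 = 4.470000.
After n steps the width is (b−a)/2^n; need (b−a)/2^n ≤ 1e-3.
So n ≥ log₂(4.470000/1e-3) = log₂(4470.0000) ≈ 12.1261.
Hence n = 13.

13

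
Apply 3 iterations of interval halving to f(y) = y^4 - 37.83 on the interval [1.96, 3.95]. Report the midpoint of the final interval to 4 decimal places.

2.5819

f(1.960000) = -23.072109, f(3.950000) = 205.608006 (opposite signs)
step 1: m = 2.955000, f(m) = 38.418261 > 0 → root in [1.960000, 2.955000]
step 2: m = 2.457500, f(m) = -1.356780 < 0 → root in [2.457500, 2.955000]
step 3: m = 2.706250, f(m) = 15.807886 > 0 → root in [2.457500, 2.706250]
Midpoint of [2.457500, 2.706250] = 2.581875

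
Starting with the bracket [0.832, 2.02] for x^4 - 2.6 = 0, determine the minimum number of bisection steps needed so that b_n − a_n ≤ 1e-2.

Initial width b − a = 2.02 − 0.832 = 1.188000.
After n steps the width is (b−a)/2^n; need (b−a)/2^n ≤ 1e-2.
So n ≥ log₂(1.188000/1e-2) = log₂(118.8000) ≈ 6.8924.
Hence n = 7.

7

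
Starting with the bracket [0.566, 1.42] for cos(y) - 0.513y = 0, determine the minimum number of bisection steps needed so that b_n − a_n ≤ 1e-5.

Initial width b − a = 1.42 − 0.566 = 0.854000.
After n steps the width is (b−a)/2^n; need (b−a)/2^n ≤ 1e-5.
So n ≥ log₂(0.854000/1e-5) = log₂(85400.0000) ≈ 16.3819.
Hence n = 17.

17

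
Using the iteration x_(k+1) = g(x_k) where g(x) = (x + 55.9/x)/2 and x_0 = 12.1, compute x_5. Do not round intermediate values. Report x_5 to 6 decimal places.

x_1 = g(12.100000) = 8.359917
x_2 = g(8.359917) = 7.523293
x_3 = g(7.523293) = 7.476775
x_4 = g(7.476775) = 7.476630
x_5 = g(7.476630) = 7.476630

7.476630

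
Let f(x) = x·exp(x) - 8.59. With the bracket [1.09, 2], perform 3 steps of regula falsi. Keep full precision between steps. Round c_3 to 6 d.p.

False-position update: c = (a·f(b) − b·f(a))/(f(b) − f(a)); replace the endpoint whose sign matches f(c).
f(1.090000) = -5.348041, f(2.000000) = 6.188112
step 1: c = 1.511867, f(c) = -1.733401 < 0 → new bracket [1.511867, 2.000000]
step 2: c = 1.618681, f(c) = -0.421442 < 0 → new bracket [1.618681, 2.000000]
step 3: c = 1.642995, f(c) = -0.094680 < 0 → new bracket [1.642995, 2.000000]

1.642995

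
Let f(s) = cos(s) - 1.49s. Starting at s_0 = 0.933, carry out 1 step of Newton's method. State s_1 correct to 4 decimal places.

f'(s) = -sin(s) - 1.49
s_0 = 0.933000: f = -0.794744, f' = -2.293410 → s_1 = 0.933000 - (-0.794744)/(-2.293410) = 0.586466

0.5865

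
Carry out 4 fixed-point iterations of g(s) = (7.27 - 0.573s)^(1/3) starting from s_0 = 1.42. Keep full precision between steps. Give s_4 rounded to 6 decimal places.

1.838707

s_1 = g(1.420000) = 1.862068
s_2 = g(1.862068) = 1.837390
s_3 = g(1.837390) = 1.838785
s_4 = g(1.838785) = 1.838707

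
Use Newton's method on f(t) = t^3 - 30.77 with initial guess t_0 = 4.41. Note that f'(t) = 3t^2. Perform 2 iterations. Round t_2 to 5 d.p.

3.16469

t_0 = 4.410000: f = 54.996121, f' = 58.344300 → t_1 = 4.410000 - (54.996121)/(58.344300) = 3.467387
t_1 = 3.467387: f = 10.917590, f' = 36.068309 → t_2 = 3.467387 - (10.917590)/(36.068309) = 3.164695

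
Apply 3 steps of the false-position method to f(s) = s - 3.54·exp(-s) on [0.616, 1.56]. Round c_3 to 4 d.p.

1.1375

f(0.616000) = -1.295956, f(1.560000) = 0.816118
step 1: c = 1.195233, f(c) = 0.123910 > 0 → new bracket [0.616000, 1.195233]
step 2: c = 1.144684, f(c) = 0.017815 > 0 → new bracket [0.616000, 1.144684]
step 3: c = 1.137515, f(c) = 0.002538 > 0 → new bracket [0.616000, 1.137515]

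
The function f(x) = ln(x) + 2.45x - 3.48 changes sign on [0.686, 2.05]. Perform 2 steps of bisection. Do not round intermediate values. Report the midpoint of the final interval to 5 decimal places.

1.19750

f(0.686000) = -2.176178, f(2.050000) = 2.260340 (opposite signs)
step 1: m = 1.368000, f(m) = 0.184950 > 0 → root in [0.686000, 1.368000]
step 2: m = 1.027000, f(m) = -0.937208 < 0 → root in [1.027000, 1.368000]
Midpoint of [1.027000, 1.368000] = 1.197500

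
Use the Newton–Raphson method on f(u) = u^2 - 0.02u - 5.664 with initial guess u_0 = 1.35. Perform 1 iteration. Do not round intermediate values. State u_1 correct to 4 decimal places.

f'(u) = 2u - 0.02
u_0 = 1.350000: f = -3.868500, f' = 2.680000 → u_1 = 1.350000 - (-3.868500)/(2.680000) = 2.793470

2.7935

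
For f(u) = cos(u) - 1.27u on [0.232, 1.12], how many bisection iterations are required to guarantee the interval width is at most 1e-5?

17

Initial width b − a = 1.12 − 0.232 = 0.888000.
After n steps the width is (b−a)/2^n; need (b−a)/2^n ≤ 1e-5.
So n ≥ log₂(0.888000/1e-5) = log₂(88800.0000) ≈ 16.4383.
Hence n = 17.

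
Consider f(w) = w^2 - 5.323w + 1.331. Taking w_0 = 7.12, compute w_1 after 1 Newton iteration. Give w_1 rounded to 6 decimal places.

5.535875

Newton update: w ← w − f(w)/f'(w).
f'(w) = 2w - 5.323
w_0 = 7.120000: f = 14.125640, f' = 8.917000 → w_1 = 7.120000 - (14.125640)/(8.917000) = 5.535875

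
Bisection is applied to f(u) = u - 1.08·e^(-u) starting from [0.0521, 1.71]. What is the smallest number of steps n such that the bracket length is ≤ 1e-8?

Initial width b − a = 1.71 − 0.0521 = 1.657900.
After n steps the width is (b−a)/2^n; need (b−a)/2^n ≤ 1e-8.
So n ≥ log₂(1.657900/1e-8) = log₂(165790000.0000) ≈ 27.3048.
Hence n = 28.

28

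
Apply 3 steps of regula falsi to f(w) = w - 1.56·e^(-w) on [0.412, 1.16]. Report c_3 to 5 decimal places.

f(0.412000) = -0.621226, f(1.160000) = 0.670962
step 1: c = 0.771605, f(c) = 0.050463 > 0 → new bracket [0.412000, 0.771605]
step 2: c = 0.744588, f(c) = 0.003698 > 0 → new bracket [0.412000, 0.744588]
step 3: c = 0.742620, f(c) = 0.000270 > 0 → new bracket [0.412000, 0.742620]

0.74262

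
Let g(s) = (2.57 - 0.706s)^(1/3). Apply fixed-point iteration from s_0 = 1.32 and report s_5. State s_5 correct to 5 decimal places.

s_1 = g(1.320000) = 1.178813
s_2 = g(1.178813) = 1.202255
s_3 = g(1.202255) = 1.198426
s_4 = g(1.198426) = 1.199053
s_5 = g(1.199053) = 1.198950

1.19895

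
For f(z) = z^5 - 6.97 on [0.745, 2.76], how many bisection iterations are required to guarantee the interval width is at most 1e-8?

Initial width b − a = 2.76 − 0.745 = 2.015000.
After n steps the width is (b−a)/2^n; need (b−a)/2^n ≤ 1e-8.
So n ≥ log₂(2.015000/1e-8) = log₂(201500000.0000) ≈ 27.5862.
Hence n = 28.

28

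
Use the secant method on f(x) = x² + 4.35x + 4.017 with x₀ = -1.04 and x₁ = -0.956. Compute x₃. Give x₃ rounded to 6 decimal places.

-1.322053

f(x_0) = 0.574600, f(x_1) = 0.772336
x_2 = -0.956000 - (0.772336)·(-0.956000 - -1.040000)/(0.772336 - (0.574600)) = -1.284095; f(x_2) = 0.080086
x_3 = -1.284095 - (0.080086)·(-1.284095 - -0.956000)/(0.080086 - (0.772336)) = -1.322053; f(x_3) = 0.013894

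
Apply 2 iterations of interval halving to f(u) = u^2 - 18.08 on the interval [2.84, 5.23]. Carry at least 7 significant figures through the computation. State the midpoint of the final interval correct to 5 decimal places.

4.33375

f(2.840000) = -10.014400, f(5.230000) = 9.272900 (opposite signs)
step 1: m = 4.035000, f(m) = -1.798775 < 0 → root in [4.035000, 5.230000]
step 2: m = 4.632500, f(m) = 3.380056 > 0 → root in [4.035000, 4.632500]
Midpoint of [4.035000, 4.632500] = 4.333750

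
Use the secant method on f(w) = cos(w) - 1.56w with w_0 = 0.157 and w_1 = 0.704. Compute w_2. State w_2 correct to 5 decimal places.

0.53364

f(w_0) = 0.742781, f(w_1) = -0.335981
w_2 = 0.704000 - (-0.335981)·(0.704000 - 0.157000)/(-0.335981 - (0.742781)) = 0.533637; f(w_2) = 0.028490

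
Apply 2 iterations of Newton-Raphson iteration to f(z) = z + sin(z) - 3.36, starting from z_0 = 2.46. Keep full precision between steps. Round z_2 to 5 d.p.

f'(z) = 1 + cos(z)
z_0 = 2.460000: f = -0.269969, f' = 0.223430 → z_1 = 2.460000 - (-0.269969)/(0.223430) = 3.668297
z_1 = 3.668297: f = -0.194390, f' = 0.135531 → z_2 = 3.668297 - (-0.194390)/(0.135531) = 5.102578

5.10258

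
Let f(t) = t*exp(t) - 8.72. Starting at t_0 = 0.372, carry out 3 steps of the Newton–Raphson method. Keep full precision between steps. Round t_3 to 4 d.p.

f'(t) = (t+1)*exp(t)
t_0 = 0.372000: f = -8.180365, f' = 1.990268 → t_1 = 0.372000 - (-8.180365)/(1.990268) = 4.482181
t_1 = 4.482181: f = 387.627499, f' = 484.774864 → t_2 = 4.482181 - (387.627499)/(484.774864) = 3.682578
t_2 = 3.682578: f = 137.657880, f' = 186.126629 → t_3 = 3.682578 - (137.657880)/(186.126629) = 2.942986

2.9430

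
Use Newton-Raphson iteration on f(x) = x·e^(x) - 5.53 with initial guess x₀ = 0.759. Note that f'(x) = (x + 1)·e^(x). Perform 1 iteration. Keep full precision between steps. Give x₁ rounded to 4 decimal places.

x_0 = 0.759000: f = -3.908670, f' = 3.757469 → x_1 = 0.759000 - (-3.908670)/(3.757469) = 1.799240

1.7992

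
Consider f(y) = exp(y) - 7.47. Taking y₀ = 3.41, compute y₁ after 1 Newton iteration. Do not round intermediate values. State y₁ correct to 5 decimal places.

2.65682

f'(y) = exp(y)
y_0 = 3.410000: f = 22.795244, f' = 30.265244 → y_1 = 3.410000 - (22.795244)/(30.265244) = 2.656818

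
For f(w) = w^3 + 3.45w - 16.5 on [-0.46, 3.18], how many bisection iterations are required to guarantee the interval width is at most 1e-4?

Initial width b − a = 3.18 − -0.46 = 3.640000.
After n steps the width is (b−a)/2^n; need (b−a)/2^n ≤ 1e-4.
So n ≥ log₂(3.640000/1e-4) = log₂(36400.0000) ≈ 15.1517.
Hence n = 16.

16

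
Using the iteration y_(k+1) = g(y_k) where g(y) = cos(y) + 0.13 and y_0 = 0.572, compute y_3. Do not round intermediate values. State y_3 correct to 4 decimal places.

y_1 = g(0.572000) = 0.970820
y_2 = g(0.970820) = 0.694623
y_3 = g(0.694623) = 0.898295

0.8983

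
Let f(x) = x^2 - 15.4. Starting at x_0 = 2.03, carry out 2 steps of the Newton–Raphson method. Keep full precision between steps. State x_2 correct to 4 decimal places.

f'(x) = 2x
x_0 = 2.030000: f = -11.279100, f' = 4.060000 → x_1 = 2.030000 - (-11.279100)/(4.060000) = 4.808103
x_1 = 4.808103: f = 7.717859, f' = 9.616207 → x_2 = 4.808103 - (7.717859)/(9.616207) = 4.005515

4.0055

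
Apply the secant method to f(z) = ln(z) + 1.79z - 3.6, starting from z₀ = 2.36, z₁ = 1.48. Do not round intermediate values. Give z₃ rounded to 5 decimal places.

f(z_0) = 1.483062, f(z_1) = -0.558758
z_2 = 1.480000 - (-0.558758)·(1.480000 - 2.360000)/(-0.558758 - (1.483062)) = 1.720818; f(z_2) = 0.023064
z_3 = 1.720818 - (0.023064)·(1.720818 - 1.480000)/(0.023064 - (-0.558758)) = 1.711272; f(z_3) = 0.000413

1.71127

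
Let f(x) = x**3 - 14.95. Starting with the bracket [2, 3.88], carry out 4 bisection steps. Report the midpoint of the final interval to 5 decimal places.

f(2.000000) = -6.950000, f(3.880000) = 43.461072 (opposite signs)
step 1: m = 2.940000, f(m) = 10.462184 > 0 → root in [2.000000, 2.940000]
step 2: m = 2.470000, f(m) = 0.119223 > 0 → root in [2.000000, 2.470000]
step 3: m = 2.235000, f(m) = -3.785672 < 0 → root in [2.235000, 2.470000]
step 4: m = 2.352500, f(m) = -1.930662 < 0 → root in [2.352500, 2.470000]
Midpoint of [2.352500, 2.470000] = 2.411250

2.41125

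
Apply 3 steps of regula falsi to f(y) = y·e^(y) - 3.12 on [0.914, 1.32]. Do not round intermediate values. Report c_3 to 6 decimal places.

False-position update: c = (a·f(b) − b·f(a))/(f(b) − f(a)); replace the endpoint whose sign matches f(c).
f(0.914000) = -0.840228, f(1.320000) = 1.821316
step 1: c = 1.042171, f(c) = -0.165064 < 0 → new bracket [1.042171, 1.320000]
step 2: c = 1.065258, f(c) = -0.029061 < 0 → new bracket [1.065258, 1.320000]
step 3: c = 1.069259, f(c) = -0.005015 < 0 → new bracket [1.069259, 1.320000]

1.069259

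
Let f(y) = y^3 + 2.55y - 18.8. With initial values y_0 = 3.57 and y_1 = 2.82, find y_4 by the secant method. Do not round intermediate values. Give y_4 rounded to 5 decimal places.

2.34236

f(y_0) = 35.802793, f(y_1) = 10.816768
y_2 = 2.820000 - (10.816768)·(2.820000 - 3.570000)/(10.816768 - (35.802793)) = 2.495315; f(y_2) = 3.100384
y_3 = 2.495315 - (3.100384)·(2.495315 - 2.820000)/(3.100384 - (10.816768)) = 2.364860; f(y_3) = 0.456016
y_4 = 2.364860 - (0.456016)·(2.364860 - 2.495315)/(0.456016 - (3.100384)) = 2.342363; f(y_4) = 0.024784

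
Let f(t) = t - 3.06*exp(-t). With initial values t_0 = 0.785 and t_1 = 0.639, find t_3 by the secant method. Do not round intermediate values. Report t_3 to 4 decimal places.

1.0566

f(t_0) = -0.610726, f(t_1) = -0.976129
t_2 = 0.639000 - (-0.976129)·(0.639000 - 0.785000)/(-0.976129 - (-0.610726)) = 1.029021; f(t_2) = -0.064490
t_3 = 1.029021 - (-0.064490)·(1.029021 - 0.639000)/(-0.064490 - (-0.976129)) = 1.056612; f(t_3) = -0.007142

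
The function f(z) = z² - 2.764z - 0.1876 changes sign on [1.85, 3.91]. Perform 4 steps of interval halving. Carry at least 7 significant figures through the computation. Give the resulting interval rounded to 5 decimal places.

[2.75125, 2.88000]

f(1.850000) = -1.878500, f(3.910000) = 4.293260 (opposite signs)
step 1: m = 2.880000, f(m) = 0.146480 > 0 → root in [1.850000, 2.880000]
step 2: m = 2.365000, f(m) = -1.131235 < 0 → root in [2.365000, 2.880000]
step 3: m = 2.622500, f(m) = -0.558684 < 0 → root in [2.622500, 2.880000]
step 4: m = 2.751250, f(m) = -0.222678 < 0 → root in [2.751250, 2.880000]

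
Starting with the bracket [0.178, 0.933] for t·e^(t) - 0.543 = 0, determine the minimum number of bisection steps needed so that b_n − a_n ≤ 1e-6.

Initial width b − a = 0.933 − 0.178 = 0.755000.
After n steps the width is (b−a)/2^n; need (b−a)/2^n ≤ 1e-6.
So n ≥ log₂(0.755000/1e-6) = log₂(755000.0000) ≈ 19.5261.
Hence n = 20.

20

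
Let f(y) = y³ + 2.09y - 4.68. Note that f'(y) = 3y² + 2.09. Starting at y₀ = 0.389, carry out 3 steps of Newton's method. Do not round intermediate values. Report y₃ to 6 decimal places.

1.278298

y_0 = 0.389000: f = -3.808126, f' = 2.543963 → y_1 = 0.389000 - (-3.808126)/(2.543963) = 1.885927
y_1 = 1.885927: f = 5.969299, f' = 12.760159 → y_2 = 1.885927 - (5.969299)/(12.760159) = 1.418119
y_2 = 1.418119: f = 1.135794, f' = 8.123185 → y_3 = 1.418119 - (1.135794)/(8.123185) = 1.278298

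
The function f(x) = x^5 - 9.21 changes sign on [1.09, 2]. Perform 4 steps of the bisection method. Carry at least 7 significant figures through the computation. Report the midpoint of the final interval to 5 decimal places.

1.57344

f(1.090000) = -7.671376, f(2.000000) = 22.790000 (opposite signs)
step 1: m = 1.545000, f(m) = -0.406762 < 0 → root in [1.545000, 2.000000]
step 2: m = 1.772500, f(m) = 8.285696 > 0 → root in [1.545000, 1.772500]
step 3: m = 1.658750, f(m) = 3.347543 > 0 → root in [1.545000, 1.658750]
step 4: m = 1.601875, f(m) = 1.337344 > 0 → root in [1.545000, 1.601875]
Midpoint of [1.545000, 1.601875] = 1.573437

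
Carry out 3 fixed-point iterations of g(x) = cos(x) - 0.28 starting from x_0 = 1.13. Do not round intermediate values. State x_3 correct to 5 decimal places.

0.47884

x_1 = g(1.130000) = 0.146660
x_2 = g(0.146660) = 0.709265
x_3 = g(0.709265) = 0.478841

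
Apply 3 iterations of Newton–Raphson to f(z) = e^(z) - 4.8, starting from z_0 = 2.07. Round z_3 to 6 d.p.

f'(z) = e^(z)
z_0 = 2.070000: f = 3.124823, f' = 7.924823 → z_1 = 2.070000 - (3.124823)/(7.924823) = 1.675692
z_1 = 1.675692: f = 0.542490, f' = 5.342490 → z_2 = 1.675692 - (0.542490)/(5.342490) = 1.574149
z_2 = 1.574149: f = 0.026634, f' = 4.826634 → z_3 = 1.574149 - (0.026634)/(4.826634) = 1.568631

1.568631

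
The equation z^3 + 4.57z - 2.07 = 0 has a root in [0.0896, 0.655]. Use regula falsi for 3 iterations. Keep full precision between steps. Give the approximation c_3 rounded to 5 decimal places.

0.43488

f(0.089600) = -1.659809, f(0.655000) = 1.204361
step 1: c = 0.417254, f(c) = -0.090507 < 0 → new bracket [0.417254, 0.655000]
step 2: c = 0.433871, f(c) = -0.005534 < 0 → new bracket [0.433871, 0.655000]
step 3: c = 0.434883, f(c) = -0.000339 < 0 → new bracket [0.434883, 0.655000]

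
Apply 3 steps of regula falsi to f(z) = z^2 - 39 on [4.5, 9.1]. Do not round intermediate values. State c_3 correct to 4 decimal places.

6.2319

f(4.500000) = -18.750000, f(9.100000) = 43.810000
step 1: c = 5.878676, f(c) = -4.441163 < 0 → new bracket [5.878676, 9.100000]
step 2: c = 6.175175, f(c) = -0.867208 < 0 → new bracket [6.175175, 9.100000]
step 3: c = 6.231948, f(c) = -0.162826 < 0 → new bracket [6.231948, 9.100000]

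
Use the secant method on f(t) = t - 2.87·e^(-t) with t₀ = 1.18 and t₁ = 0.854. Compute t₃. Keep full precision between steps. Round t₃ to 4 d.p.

Secant update: t_(k+1) = t_k − f(t_k)·(t_k − t_(k-1))/(f(t_k) − f(t_(k-1))).
f(t_0) = 0.298110, f(t_1) = -0.367784
t_2 = 0.854000 - (-0.367784)·(0.854000 - 1.180000)/(-0.367784 - (0.298110)) = 1.034055; f(t_2) = 0.013591
t_3 = 1.034055 - (0.013591)·(1.034055 - 0.854000)/(0.013591 - (-0.367784)) = 1.027638; f(t_3) = 0.000605

1.0276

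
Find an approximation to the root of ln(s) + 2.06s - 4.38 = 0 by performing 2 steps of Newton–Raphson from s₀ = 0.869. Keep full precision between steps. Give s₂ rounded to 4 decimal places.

f'(s) = 1/s + 2.06
s_0 = 0.869000: f = -2.730272, f' = 3.210748 → s_1 = 0.869000 - (-2.730272)/(3.210748) = 1.719354
s_1 = 1.719354: f = -0.296182, f' = 2.641614 → s_2 = 1.719354 - (-0.296182)/(2.641614) = 1.831476

1.8315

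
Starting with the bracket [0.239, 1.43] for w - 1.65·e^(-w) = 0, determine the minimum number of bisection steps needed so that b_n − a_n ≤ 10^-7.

Initial width b − a = 1.43 − 0.239 = 1.191000.
After n steps the width is (b−a)/2^n; need (b−a)/2^n ≤ 10^-7.
So n ≥ log₂(1.191000/10^-7) = log₂(11910000.0000) ≈ 23.5057.
Hence n = 24.

24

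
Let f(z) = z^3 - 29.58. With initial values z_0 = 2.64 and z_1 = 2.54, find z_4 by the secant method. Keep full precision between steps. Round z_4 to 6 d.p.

3.092003

f(z_0) = -11.180256, f(z_1) = -13.192936
z_2 = 2.540000 - (-13.192936)·(2.540000 - 2.640000)/(-13.192936 - (-11.180256)) = 3.195491; f(z_2) = 3.049678
z_3 = 3.195491 - (3.049678)·(3.195491 - 2.540000)/(3.049678 - (-13.192936)) = 3.072417; f(z_3) = -0.577152
z_4 = 3.072417 - (-0.577152)·(3.072417 - 3.195491)/(-0.577152 - (3.049678)) = 3.092003; f(z_4) = -0.018971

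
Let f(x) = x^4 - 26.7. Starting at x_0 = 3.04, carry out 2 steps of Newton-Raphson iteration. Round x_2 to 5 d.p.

f'(x) = 4x^3
x_0 = 3.040000: f = 58.707171, f' = 112.377856 → x_1 = 3.040000 - (58.707171)/(112.377856) = 2.517591
x_1 = 2.517591: f = 13.473615, f' = 63.828652 → x_2 = 2.517591 - (13.473615)/(63.828652) = 2.306501

2.30650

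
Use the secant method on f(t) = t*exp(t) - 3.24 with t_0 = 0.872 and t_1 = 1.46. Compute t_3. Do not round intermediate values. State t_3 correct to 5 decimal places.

Secant update: t_(k+1) = t_k − f(t_k)·(t_k − t_(k-1))/(f(t_k) − f(t_(k-1))).
f(t_0) = -1.154447, f(t_1) = 3.046701
t_2 = 1.460000 - (3.046701)·(1.460000 - 0.872000)/(3.046701 - (-1.154447)) = 1.033578; f(t_2) = -0.334500
t_3 = 1.033578 - (-0.334500)·(1.033578 - 1.460000)/(-0.334500 - (3.046701)) = 1.075764; f(t_3) = -0.085610

1.07576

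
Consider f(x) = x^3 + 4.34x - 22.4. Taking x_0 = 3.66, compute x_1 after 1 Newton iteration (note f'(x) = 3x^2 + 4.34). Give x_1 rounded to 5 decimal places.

2.70524

x_0 = 3.660000: f = 42.512296, f' = 44.526800 → x_1 = 3.660000 - (42.512296)/(44.526800) = 2.705243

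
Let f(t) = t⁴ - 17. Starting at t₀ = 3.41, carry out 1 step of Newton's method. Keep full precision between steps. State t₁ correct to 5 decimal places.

f'(t) = 4t³
t_0 = 3.410000: f = 118.212710, f' = 158.607284 → t_1 = 3.410000 - (118.212710)/(158.607284) = 2.664683

2.66468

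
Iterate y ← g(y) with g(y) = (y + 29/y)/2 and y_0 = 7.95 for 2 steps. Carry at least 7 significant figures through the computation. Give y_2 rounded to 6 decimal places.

5.399924

y_1 = g(7.950000) = 5.798899
y_2 = g(5.798899) = 5.399924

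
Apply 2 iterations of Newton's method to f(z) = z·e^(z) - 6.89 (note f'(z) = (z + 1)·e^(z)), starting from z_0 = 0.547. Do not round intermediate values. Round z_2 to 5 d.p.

2.15035

z_0 = 0.547000: f = -5.944751, f' = 2.673310 → z_1 = 0.547000 - (-5.944751)/(2.673310) = 2.770741
z_1 = 2.770741: f = 37.360031, f' = 60.220498 → z_2 = 2.770741 - (37.360031)/(60.220498) = 2.150354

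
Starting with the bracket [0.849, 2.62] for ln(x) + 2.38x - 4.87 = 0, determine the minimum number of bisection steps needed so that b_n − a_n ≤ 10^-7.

25

Initial width b − a = 2.62 − 0.849 = 1.771000.
After n steps the width is (b−a)/2^n; need (b−a)/2^n ≤ 10^-7.
So n ≥ log₂(1.771000/10^-7) = log₂(17710000.0000) ≈ 24.0781.
Hence n = 25.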